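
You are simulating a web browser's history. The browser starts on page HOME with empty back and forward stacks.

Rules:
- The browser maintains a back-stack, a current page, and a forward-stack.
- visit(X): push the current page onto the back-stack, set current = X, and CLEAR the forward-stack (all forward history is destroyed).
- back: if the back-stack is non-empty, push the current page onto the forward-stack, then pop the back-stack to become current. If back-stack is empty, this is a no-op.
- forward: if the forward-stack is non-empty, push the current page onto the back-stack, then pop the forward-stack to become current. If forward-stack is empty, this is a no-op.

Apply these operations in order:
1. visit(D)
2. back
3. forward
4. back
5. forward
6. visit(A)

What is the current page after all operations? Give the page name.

After 1 (visit(D)): cur=D back=1 fwd=0
After 2 (back): cur=HOME back=0 fwd=1
After 3 (forward): cur=D back=1 fwd=0
After 4 (back): cur=HOME back=0 fwd=1
After 5 (forward): cur=D back=1 fwd=0
After 6 (visit(A)): cur=A back=2 fwd=0

Answer: A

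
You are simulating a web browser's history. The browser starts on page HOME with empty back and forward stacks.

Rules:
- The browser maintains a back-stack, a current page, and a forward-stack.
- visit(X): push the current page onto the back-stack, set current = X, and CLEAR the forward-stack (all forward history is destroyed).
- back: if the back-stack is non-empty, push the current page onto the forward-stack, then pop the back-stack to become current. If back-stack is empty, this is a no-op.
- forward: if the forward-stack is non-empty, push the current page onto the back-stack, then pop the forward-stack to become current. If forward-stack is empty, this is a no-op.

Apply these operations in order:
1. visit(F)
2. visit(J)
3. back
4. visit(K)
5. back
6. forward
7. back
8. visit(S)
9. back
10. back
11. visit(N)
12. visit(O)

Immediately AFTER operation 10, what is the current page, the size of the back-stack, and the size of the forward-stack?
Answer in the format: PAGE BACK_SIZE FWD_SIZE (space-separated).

After 1 (visit(F)): cur=F back=1 fwd=0
After 2 (visit(J)): cur=J back=2 fwd=0
After 3 (back): cur=F back=1 fwd=1
After 4 (visit(K)): cur=K back=2 fwd=0
After 5 (back): cur=F back=1 fwd=1
After 6 (forward): cur=K back=2 fwd=0
After 7 (back): cur=F back=1 fwd=1
After 8 (visit(S)): cur=S back=2 fwd=0
After 9 (back): cur=F back=1 fwd=1
After 10 (back): cur=HOME back=0 fwd=2

HOME 0 2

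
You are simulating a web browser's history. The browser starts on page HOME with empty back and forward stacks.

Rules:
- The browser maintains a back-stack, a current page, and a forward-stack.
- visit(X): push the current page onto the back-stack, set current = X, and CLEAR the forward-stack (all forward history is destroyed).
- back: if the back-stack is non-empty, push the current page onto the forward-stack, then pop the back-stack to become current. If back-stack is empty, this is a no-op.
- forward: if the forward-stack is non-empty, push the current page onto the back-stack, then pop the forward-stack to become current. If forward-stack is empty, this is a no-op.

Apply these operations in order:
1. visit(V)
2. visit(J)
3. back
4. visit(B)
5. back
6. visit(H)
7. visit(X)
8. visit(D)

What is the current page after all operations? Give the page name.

Answer: D

Derivation:
After 1 (visit(V)): cur=V back=1 fwd=0
After 2 (visit(J)): cur=J back=2 fwd=0
After 3 (back): cur=V back=1 fwd=1
After 4 (visit(B)): cur=B back=2 fwd=0
After 5 (back): cur=V back=1 fwd=1
After 6 (visit(H)): cur=H back=2 fwd=0
After 7 (visit(X)): cur=X back=3 fwd=0
After 8 (visit(D)): cur=D back=4 fwd=0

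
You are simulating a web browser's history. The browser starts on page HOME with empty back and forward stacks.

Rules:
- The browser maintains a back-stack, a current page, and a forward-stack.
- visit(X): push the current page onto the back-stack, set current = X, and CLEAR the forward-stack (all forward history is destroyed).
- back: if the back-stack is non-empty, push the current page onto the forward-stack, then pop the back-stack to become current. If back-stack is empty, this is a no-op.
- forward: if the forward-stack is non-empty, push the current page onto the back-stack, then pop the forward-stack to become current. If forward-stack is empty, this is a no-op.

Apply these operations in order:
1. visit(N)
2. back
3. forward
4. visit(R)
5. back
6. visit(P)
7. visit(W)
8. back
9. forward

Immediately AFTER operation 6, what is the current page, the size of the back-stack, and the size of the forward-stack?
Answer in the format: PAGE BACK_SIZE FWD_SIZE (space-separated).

After 1 (visit(N)): cur=N back=1 fwd=0
After 2 (back): cur=HOME back=0 fwd=1
After 3 (forward): cur=N back=1 fwd=0
After 4 (visit(R)): cur=R back=2 fwd=0
After 5 (back): cur=N back=1 fwd=1
After 6 (visit(P)): cur=P back=2 fwd=0

P 2 0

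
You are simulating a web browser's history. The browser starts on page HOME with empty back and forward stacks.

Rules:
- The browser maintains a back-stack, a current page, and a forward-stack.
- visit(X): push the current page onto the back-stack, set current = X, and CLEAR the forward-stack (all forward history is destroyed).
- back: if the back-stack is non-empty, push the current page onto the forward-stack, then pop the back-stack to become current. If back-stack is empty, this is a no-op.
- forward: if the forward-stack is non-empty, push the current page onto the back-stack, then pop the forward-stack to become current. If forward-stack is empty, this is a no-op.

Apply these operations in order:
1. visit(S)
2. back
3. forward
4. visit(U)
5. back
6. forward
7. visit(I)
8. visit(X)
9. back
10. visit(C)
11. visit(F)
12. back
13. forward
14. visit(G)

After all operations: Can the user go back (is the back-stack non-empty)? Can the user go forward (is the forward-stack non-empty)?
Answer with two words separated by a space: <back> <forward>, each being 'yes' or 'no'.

Answer: yes no

Derivation:
After 1 (visit(S)): cur=S back=1 fwd=0
After 2 (back): cur=HOME back=0 fwd=1
After 3 (forward): cur=S back=1 fwd=0
After 4 (visit(U)): cur=U back=2 fwd=0
After 5 (back): cur=S back=1 fwd=1
After 6 (forward): cur=U back=2 fwd=0
After 7 (visit(I)): cur=I back=3 fwd=0
After 8 (visit(X)): cur=X back=4 fwd=0
After 9 (back): cur=I back=3 fwd=1
After 10 (visit(C)): cur=C back=4 fwd=0
After 11 (visit(F)): cur=F back=5 fwd=0
After 12 (back): cur=C back=4 fwd=1
After 13 (forward): cur=F back=5 fwd=0
After 14 (visit(G)): cur=G back=6 fwd=0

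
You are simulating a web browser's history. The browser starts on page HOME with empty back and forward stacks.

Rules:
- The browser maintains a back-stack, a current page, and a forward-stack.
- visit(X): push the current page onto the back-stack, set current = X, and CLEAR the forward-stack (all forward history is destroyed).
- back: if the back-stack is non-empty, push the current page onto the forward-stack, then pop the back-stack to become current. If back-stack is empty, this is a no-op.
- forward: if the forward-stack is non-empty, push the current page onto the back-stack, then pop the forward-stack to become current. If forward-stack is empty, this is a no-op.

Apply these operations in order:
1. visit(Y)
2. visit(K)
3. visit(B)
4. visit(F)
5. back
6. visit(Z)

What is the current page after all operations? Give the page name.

After 1 (visit(Y)): cur=Y back=1 fwd=0
After 2 (visit(K)): cur=K back=2 fwd=0
After 3 (visit(B)): cur=B back=3 fwd=0
After 4 (visit(F)): cur=F back=4 fwd=0
After 5 (back): cur=B back=3 fwd=1
After 6 (visit(Z)): cur=Z back=4 fwd=0

Answer: Z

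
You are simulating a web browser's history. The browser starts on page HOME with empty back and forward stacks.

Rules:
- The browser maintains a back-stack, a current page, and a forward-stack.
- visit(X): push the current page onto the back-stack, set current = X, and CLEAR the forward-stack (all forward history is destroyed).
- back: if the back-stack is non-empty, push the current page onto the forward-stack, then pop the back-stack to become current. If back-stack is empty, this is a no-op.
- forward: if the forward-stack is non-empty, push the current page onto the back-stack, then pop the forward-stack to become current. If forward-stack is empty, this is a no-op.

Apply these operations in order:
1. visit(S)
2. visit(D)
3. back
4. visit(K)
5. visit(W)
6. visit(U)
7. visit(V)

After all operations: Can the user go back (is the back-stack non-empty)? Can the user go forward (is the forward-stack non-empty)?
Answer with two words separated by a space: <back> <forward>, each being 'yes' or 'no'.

Answer: yes no

Derivation:
After 1 (visit(S)): cur=S back=1 fwd=0
After 2 (visit(D)): cur=D back=2 fwd=0
After 3 (back): cur=S back=1 fwd=1
After 4 (visit(K)): cur=K back=2 fwd=0
After 5 (visit(W)): cur=W back=3 fwd=0
After 6 (visit(U)): cur=U back=4 fwd=0
After 7 (visit(V)): cur=V back=5 fwd=0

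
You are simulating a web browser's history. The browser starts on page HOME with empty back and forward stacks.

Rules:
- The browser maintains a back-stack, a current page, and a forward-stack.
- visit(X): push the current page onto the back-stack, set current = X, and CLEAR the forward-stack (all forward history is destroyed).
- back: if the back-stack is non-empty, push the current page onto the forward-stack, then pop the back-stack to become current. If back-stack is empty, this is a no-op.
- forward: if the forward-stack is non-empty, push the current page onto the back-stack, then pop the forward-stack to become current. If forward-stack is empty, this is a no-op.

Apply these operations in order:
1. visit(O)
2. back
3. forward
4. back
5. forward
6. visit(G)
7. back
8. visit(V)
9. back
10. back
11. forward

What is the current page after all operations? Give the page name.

After 1 (visit(O)): cur=O back=1 fwd=0
After 2 (back): cur=HOME back=0 fwd=1
After 3 (forward): cur=O back=1 fwd=0
After 4 (back): cur=HOME back=0 fwd=1
After 5 (forward): cur=O back=1 fwd=0
After 6 (visit(G)): cur=G back=2 fwd=0
After 7 (back): cur=O back=1 fwd=1
After 8 (visit(V)): cur=V back=2 fwd=0
After 9 (back): cur=O back=1 fwd=1
After 10 (back): cur=HOME back=0 fwd=2
After 11 (forward): cur=O back=1 fwd=1

Answer: O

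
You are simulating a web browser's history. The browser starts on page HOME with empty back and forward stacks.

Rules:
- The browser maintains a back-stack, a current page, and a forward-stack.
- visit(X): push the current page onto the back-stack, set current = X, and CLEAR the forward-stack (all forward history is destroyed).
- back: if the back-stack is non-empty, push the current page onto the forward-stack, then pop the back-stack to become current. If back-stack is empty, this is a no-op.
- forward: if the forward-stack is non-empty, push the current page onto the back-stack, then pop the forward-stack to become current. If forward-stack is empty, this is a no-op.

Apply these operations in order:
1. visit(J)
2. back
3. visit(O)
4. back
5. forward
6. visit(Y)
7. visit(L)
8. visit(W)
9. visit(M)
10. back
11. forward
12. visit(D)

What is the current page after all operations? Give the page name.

After 1 (visit(J)): cur=J back=1 fwd=0
After 2 (back): cur=HOME back=0 fwd=1
After 3 (visit(O)): cur=O back=1 fwd=0
After 4 (back): cur=HOME back=0 fwd=1
After 5 (forward): cur=O back=1 fwd=0
After 6 (visit(Y)): cur=Y back=2 fwd=0
After 7 (visit(L)): cur=L back=3 fwd=0
After 8 (visit(W)): cur=W back=4 fwd=0
After 9 (visit(M)): cur=M back=5 fwd=0
After 10 (back): cur=W back=4 fwd=1
After 11 (forward): cur=M back=5 fwd=0
After 12 (visit(D)): cur=D back=6 fwd=0

Answer: D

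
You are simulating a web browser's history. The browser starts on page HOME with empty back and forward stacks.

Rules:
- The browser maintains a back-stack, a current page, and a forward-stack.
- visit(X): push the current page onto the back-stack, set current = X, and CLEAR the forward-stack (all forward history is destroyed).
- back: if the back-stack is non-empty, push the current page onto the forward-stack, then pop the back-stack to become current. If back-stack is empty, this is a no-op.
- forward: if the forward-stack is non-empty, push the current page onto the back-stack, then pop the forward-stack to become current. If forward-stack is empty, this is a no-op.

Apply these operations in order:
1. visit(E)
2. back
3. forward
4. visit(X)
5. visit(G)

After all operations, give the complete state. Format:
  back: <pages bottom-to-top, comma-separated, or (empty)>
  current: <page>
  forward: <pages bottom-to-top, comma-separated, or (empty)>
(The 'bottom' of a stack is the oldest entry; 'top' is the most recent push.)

Answer: back: HOME,E,X
current: G
forward: (empty)

Derivation:
After 1 (visit(E)): cur=E back=1 fwd=0
After 2 (back): cur=HOME back=0 fwd=1
After 3 (forward): cur=E back=1 fwd=0
After 4 (visit(X)): cur=X back=2 fwd=0
After 5 (visit(G)): cur=G back=3 fwd=0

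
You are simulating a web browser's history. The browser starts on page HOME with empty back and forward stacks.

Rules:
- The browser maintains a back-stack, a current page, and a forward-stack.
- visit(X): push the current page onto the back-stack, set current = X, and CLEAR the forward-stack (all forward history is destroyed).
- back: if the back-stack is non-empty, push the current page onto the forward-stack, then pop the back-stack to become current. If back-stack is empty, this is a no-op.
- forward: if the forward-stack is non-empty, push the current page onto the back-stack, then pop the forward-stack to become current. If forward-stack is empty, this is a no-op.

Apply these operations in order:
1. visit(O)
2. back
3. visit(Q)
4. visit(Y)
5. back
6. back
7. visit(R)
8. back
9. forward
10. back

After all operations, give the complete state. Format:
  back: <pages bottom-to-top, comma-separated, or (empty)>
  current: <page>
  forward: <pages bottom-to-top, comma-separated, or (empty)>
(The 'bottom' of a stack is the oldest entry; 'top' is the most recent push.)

Answer: back: (empty)
current: HOME
forward: R

Derivation:
After 1 (visit(O)): cur=O back=1 fwd=0
After 2 (back): cur=HOME back=0 fwd=1
After 3 (visit(Q)): cur=Q back=1 fwd=0
After 4 (visit(Y)): cur=Y back=2 fwd=0
After 5 (back): cur=Q back=1 fwd=1
After 6 (back): cur=HOME back=0 fwd=2
After 7 (visit(R)): cur=R back=1 fwd=0
After 8 (back): cur=HOME back=0 fwd=1
After 9 (forward): cur=R back=1 fwd=0
After 10 (back): cur=HOME back=0 fwd=1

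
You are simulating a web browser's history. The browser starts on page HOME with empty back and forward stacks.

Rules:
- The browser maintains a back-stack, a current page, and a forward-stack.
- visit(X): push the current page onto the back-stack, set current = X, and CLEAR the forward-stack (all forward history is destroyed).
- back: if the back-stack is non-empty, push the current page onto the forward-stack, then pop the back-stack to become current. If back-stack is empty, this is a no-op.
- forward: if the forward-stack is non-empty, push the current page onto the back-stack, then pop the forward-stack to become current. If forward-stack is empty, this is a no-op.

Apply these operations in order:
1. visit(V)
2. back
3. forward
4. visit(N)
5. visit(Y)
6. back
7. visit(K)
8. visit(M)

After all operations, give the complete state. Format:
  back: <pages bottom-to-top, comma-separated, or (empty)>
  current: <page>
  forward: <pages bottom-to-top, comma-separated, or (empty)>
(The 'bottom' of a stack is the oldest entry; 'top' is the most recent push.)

Answer: back: HOME,V,N,K
current: M
forward: (empty)

Derivation:
After 1 (visit(V)): cur=V back=1 fwd=0
After 2 (back): cur=HOME back=0 fwd=1
After 3 (forward): cur=V back=1 fwd=0
After 4 (visit(N)): cur=N back=2 fwd=0
After 5 (visit(Y)): cur=Y back=3 fwd=0
After 6 (back): cur=N back=2 fwd=1
After 7 (visit(K)): cur=K back=3 fwd=0
After 8 (visit(M)): cur=M back=4 fwd=0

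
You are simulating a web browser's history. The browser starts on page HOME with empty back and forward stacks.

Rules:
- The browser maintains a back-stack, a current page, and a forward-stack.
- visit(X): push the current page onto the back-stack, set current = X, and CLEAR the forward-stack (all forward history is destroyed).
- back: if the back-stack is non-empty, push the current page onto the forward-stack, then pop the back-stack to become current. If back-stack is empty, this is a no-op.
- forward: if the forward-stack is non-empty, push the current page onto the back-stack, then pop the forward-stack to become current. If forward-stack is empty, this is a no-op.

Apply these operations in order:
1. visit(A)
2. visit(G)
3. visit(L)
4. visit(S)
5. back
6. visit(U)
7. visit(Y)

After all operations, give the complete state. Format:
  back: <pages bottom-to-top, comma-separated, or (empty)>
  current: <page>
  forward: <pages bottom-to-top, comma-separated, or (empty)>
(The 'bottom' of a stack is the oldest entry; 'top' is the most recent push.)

Answer: back: HOME,A,G,L,U
current: Y
forward: (empty)

Derivation:
After 1 (visit(A)): cur=A back=1 fwd=0
After 2 (visit(G)): cur=G back=2 fwd=0
After 3 (visit(L)): cur=L back=3 fwd=0
After 4 (visit(S)): cur=S back=4 fwd=0
After 5 (back): cur=L back=3 fwd=1
After 6 (visit(U)): cur=U back=4 fwd=0
After 7 (visit(Y)): cur=Y back=5 fwd=0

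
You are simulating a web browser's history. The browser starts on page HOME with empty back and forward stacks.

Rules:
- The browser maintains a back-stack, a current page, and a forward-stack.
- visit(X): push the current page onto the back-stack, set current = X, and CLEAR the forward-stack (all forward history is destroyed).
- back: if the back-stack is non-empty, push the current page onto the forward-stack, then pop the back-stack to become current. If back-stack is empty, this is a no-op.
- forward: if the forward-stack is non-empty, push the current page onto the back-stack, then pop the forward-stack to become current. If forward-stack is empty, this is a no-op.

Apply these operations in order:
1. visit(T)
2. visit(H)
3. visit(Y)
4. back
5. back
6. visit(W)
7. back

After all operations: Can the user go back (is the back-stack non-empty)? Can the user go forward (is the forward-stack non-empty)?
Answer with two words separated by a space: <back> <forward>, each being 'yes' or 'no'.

After 1 (visit(T)): cur=T back=1 fwd=0
After 2 (visit(H)): cur=H back=2 fwd=0
After 3 (visit(Y)): cur=Y back=3 fwd=0
After 4 (back): cur=H back=2 fwd=1
After 5 (back): cur=T back=1 fwd=2
After 6 (visit(W)): cur=W back=2 fwd=0
After 7 (back): cur=T back=1 fwd=1

Answer: yes yes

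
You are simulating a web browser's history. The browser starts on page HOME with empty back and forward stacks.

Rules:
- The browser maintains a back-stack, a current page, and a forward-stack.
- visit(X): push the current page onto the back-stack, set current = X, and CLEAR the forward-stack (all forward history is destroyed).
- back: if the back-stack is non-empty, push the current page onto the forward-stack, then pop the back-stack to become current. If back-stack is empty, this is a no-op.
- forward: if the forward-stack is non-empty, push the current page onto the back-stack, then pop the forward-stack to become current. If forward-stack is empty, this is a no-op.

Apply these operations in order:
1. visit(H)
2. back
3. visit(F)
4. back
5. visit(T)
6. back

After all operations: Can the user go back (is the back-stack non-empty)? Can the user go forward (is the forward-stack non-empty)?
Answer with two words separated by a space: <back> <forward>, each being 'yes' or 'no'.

Answer: no yes

Derivation:
After 1 (visit(H)): cur=H back=1 fwd=0
After 2 (back): cur=HOME back=0 fwd=1
After 3 (visit(F)): cur=F back=1 fwd=0
After 4 (back): cur=HOME back=0 fwd=1
After 5 (visit(T)): cur=T back=1 fwd=0
After 6 (back): cur=HOME back=0 fwd=1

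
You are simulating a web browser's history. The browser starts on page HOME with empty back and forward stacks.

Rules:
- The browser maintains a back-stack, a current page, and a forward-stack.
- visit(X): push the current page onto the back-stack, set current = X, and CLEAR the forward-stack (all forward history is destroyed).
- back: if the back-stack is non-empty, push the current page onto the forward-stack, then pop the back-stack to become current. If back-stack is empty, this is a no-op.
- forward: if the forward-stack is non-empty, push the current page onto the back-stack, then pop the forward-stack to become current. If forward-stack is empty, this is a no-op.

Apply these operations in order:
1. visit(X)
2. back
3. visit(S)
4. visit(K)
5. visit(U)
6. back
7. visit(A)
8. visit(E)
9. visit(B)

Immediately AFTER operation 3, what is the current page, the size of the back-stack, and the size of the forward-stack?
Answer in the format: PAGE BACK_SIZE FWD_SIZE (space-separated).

After 1 (visit(X)): cur=X back=1 fwd=0
After 2 (back): cur=HOME back=0 fwd=1
After 3 (visit(S)): cur=S back=1 fwd=0

S 1 0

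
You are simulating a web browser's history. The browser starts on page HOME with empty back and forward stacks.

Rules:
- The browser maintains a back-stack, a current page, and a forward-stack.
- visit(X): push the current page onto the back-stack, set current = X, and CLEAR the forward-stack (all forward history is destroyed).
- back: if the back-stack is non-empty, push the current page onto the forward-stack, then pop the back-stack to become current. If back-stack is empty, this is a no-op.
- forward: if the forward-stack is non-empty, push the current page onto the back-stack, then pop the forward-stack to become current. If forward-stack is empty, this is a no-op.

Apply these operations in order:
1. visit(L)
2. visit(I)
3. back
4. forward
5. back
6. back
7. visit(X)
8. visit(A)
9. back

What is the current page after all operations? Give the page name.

Answer: X

Derivation:
After 1 (visit(L)): cur=L back=1 fwd=0
After 2 (visit(I)): cur=I back=2 fwd=0
After 3 (back): cur=L back=1 fwd=1
After 4 (forward): cur=I back=2 fwd=0
After 5 (back): cur=L back=1 fwd=1
After 6 (back): cur=HOME back=0 fwd=2
After 7 (visit(X)): cur=X back=1 fwd=0
After 8 (visit(A)): cur=A back=2 fwd=0
After 9 (back): cur=X back=1 fwd=1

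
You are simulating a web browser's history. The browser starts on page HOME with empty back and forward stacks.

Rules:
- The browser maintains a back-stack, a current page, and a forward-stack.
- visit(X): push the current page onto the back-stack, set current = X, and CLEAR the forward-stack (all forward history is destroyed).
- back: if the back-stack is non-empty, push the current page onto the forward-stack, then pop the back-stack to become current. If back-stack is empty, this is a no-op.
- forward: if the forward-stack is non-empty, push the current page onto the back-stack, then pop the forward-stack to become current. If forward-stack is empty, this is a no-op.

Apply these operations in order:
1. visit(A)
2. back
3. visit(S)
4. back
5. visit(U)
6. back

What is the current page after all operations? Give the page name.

After 1 (visit(A)): cur=A back=1 fwd=0
After 2 (back): cur=HOME back=0 fwd=1
After 3 (visit(S)): cur=S back=1 fwd=0
After 4 (back): cur=HOME back=0 fwd=1
After 5 (visit(U)): cur=U back=1 fwd=0
After 6 (back): cur=HOME back=0 fwd=1

Answer: HOME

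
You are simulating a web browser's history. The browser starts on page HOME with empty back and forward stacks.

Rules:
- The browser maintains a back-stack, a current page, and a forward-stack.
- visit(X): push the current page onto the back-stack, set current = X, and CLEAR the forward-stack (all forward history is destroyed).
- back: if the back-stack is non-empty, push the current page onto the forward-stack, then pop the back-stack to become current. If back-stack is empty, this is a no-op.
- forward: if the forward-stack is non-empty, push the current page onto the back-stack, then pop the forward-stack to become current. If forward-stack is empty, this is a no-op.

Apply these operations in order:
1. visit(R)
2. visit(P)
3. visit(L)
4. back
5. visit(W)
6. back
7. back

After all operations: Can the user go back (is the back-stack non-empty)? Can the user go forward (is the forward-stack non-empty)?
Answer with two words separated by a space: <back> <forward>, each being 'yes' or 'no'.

After 1 (visit(R)): cur=R back=1 fwd=0
After 2 (visit(P)): cur=P back=2 fwd=0
After 3 (visit(L)): cur=L back=3 fwd=0
After 4 (back): cur=P back=2 fwd=1
After 5 (visit(W)): cur=W back=3 fwd=0
After 6 (back): cur=P back=2 fwd=1
After 7 (back): cur=R back=1 fwd=2

Answer: yes yes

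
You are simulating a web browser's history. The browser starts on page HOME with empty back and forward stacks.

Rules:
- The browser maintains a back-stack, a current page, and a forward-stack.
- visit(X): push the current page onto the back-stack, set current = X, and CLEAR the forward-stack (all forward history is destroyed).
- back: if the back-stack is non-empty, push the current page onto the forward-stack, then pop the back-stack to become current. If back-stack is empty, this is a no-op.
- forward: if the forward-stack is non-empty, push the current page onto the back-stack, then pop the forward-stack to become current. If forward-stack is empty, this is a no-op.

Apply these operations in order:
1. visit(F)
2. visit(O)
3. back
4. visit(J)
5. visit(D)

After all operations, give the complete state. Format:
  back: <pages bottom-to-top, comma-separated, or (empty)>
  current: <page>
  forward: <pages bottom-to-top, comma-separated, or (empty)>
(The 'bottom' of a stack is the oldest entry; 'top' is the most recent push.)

Answer: back: HOME,F,J
current: D
forward: (empty)

Derivation:
After 1 (visit(F)): cur=F back=1 fwd=0
After 2 (visit(O)): cur=O back=2 fwd=0
After 3 (back): cur=F back=1 fwd=1
After 4 (visit(J)): cur=J back=2 fwd=0
After 5 (visit(D)): cur=D back=3 fwd=0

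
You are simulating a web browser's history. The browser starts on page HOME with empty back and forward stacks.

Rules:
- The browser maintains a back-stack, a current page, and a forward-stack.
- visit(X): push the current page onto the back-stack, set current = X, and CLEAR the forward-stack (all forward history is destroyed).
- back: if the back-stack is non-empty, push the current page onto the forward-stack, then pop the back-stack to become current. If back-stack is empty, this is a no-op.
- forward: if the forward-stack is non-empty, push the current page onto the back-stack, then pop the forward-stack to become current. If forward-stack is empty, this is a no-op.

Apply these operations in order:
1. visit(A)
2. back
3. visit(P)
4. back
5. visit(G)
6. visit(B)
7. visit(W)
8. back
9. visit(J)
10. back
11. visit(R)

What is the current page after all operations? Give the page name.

After 1 (visit(A)): cur=A back=1 fwd=0
After 2 (back): cur=HOME back=0 fwd=1
After 3 (visit(P)): cur=P back=1 fwd=0
After 4 (back): cur=HOME back=0 fwd=1
After 5 (visit(G)): cur=G back=1 fwd=0
After 6 (visit(B)): cur=B back=2 fwd=0
After 7 (visit(W)): cur=W back=3 fwd=0
After 8 (back): cur=B back=2 fwd=1
After 9 (visit(J)): cur=J back=3 fwd=0
After 10 (back): cur=B back=2 fwd=1
After 11 (visit(R)): cur=R back=3 fwd=0

Answer: R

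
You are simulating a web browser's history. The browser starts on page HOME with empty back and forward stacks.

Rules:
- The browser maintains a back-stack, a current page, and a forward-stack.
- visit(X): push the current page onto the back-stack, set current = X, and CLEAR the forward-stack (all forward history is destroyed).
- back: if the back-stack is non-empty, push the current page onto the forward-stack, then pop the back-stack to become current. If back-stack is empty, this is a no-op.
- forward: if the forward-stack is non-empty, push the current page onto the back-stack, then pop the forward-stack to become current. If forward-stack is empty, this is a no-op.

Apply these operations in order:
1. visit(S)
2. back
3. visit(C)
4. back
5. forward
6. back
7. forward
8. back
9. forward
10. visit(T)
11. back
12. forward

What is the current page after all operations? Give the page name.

After 1 (visit(S)): cur=S back=1 fwd=0
After 2 (back): cur=HOME back=0 fwd=1
After 3 (visit(C)): cur=C back=1 fwd=0
After 4 (back): cur=HOME back=0 fwd=1
After 5 (forward): cur=C back=1 fwd=0
After 6 (back): cur=HOME back=0 fwd=1
After 7 (forward): cur=C back=1 fwd=0
After 8 (back): cur=HOME back=0 fwd=1
After 9 (forward): cur=C back=1 fwd=0
After 10 (visit(T)): cur=T back=2 fwd=0
After 11 (back): cur=C back=1 fwd=1
After 12 (forward): cur=T back=2 fwd=0

Answer: T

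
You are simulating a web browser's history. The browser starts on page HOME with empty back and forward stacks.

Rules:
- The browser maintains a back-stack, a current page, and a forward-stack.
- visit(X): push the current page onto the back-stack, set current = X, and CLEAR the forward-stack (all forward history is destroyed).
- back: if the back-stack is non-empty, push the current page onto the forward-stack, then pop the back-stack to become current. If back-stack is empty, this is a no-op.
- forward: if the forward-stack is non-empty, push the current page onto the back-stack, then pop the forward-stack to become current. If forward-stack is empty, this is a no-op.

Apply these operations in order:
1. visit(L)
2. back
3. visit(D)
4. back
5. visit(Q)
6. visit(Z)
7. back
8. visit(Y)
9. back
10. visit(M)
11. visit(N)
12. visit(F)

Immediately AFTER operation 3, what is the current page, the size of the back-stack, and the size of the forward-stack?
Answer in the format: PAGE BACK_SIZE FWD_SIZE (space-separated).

After 1 (visit(L)): cur=L back=1 fwd=0
After 2 (back): cur=HOME back=0 fwd=1
After 3 (visit(D)): cur=D back=1 fwd=0

D 1 0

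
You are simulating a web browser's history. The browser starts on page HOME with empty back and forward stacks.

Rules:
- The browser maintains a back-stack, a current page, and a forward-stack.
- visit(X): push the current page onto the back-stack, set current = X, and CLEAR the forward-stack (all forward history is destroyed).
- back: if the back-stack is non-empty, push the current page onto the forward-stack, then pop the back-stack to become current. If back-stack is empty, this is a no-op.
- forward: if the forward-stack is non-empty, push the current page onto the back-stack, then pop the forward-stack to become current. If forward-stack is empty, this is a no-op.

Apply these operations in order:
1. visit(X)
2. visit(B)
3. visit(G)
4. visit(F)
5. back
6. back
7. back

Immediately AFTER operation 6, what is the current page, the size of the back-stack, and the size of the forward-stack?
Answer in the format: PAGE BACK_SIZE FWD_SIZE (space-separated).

After 1 (visit(X)): cur=X back=1 fwd=0
After 2 (visit(B)): cur=B back=2 fwd=0
After 3 (visit(G)): cur=G back=3 fwd=0
After 4 (visit(F)): cur=F back=4 fwd=0
After 5 (back): cur=G back=3 fwd=1
After 6 (back): cur=B back=2 fwd=2

B 2 2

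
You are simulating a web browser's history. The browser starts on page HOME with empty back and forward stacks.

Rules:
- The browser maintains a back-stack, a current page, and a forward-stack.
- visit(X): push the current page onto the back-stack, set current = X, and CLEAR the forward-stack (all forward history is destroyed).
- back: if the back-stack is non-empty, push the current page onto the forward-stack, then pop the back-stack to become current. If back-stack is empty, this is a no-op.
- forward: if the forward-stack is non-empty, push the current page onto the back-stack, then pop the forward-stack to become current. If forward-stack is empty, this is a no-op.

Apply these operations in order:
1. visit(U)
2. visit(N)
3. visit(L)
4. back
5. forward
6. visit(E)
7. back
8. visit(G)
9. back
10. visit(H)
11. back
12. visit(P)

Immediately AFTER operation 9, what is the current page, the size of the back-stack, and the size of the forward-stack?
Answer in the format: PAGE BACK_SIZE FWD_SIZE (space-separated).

After 1 (visit(U)): cur=U back=1 fwd=0
After 2 (visit(N)): cur=N back=2 fwd=0
After 3 (visit(L)): cur=L back=3 fwd=0
After 4 (back): cur=N back=2 fwd=1
After 5 (forward): cur=L back=3 fwd=0
After 6 (visit(E)): cur=E back=4 fwd=0
After 7 (back): cur=L back=3 fwd=1
After 8 (visit(G)): cur=G back=4 fwd=0
After 9 (back): cur=L back=3 fwd=1

L 3 1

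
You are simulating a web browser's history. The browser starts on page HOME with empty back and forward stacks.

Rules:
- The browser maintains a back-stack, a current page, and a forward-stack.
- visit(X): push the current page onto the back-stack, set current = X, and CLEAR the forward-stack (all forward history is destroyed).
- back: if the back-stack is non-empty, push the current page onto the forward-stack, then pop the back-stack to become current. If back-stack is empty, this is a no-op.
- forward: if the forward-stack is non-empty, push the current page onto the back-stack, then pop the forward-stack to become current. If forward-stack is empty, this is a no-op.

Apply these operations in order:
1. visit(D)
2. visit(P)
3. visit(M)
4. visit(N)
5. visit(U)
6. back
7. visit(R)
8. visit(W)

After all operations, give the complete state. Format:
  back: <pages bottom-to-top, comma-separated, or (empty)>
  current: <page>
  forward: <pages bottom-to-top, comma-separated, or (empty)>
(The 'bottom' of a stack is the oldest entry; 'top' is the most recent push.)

Answer: back: HOME,D,P,M,N,R
current: W
forward: (empty)

Derivation:
After 1 (visit(D)): cur=D back=1 fwd=0
After 2 (visit(P)): cur=P back=2 fwd=0
After 3 (visit(M)): cur=M back=3 fwd=0
After 4 (visit(N)): cur=N back=4 fwd=0
After 5 (visit(U)): cur=U back=5 fwd=0
After 6 (back): cur=N back=4 fwd=1
After 7 (visit(R)): cur=R back=5 fwd=0
After 8 (visit(W)): cur=W back=6 fwd=0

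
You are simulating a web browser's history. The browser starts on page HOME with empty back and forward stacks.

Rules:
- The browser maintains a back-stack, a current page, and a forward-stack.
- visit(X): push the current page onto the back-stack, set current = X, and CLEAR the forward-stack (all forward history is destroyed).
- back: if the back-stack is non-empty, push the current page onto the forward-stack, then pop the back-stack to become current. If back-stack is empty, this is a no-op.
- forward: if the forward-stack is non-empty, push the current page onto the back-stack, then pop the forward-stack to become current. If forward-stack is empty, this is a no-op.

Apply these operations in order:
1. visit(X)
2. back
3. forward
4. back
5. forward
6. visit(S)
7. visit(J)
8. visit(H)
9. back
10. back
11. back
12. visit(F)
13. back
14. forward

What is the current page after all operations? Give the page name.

After 1 (visit(X)): cur=X back=1 fwd=0
After 2 (back): cur=HOME back=0 fwd=1
After 3 (forward): cur=X back=1 fwd=0
After 4 (back): cur=HOME back=0 fwd=1
After 5 (forward): cur=X back=1 fwd=0
After 6 (visit(S)): cur=S back=2 fwd=0
After 7 (visit(J)): cur=J back=3 fwd=0
After 8 (visit(H)): cur=H back=4 fwd=0
After 9 (back): cur=J back=3 fwd=1
After 10 (back): cur=S back=2 fwd=2
After 11 (back): cur=X back=1 fwd=3
After 12 (visit(F)): cur=F back=2 fwd=0
After 13 (back): cur=X back=1 fwd=1
After 14 (forward): cur=F back=2 fwd=0

Answer: F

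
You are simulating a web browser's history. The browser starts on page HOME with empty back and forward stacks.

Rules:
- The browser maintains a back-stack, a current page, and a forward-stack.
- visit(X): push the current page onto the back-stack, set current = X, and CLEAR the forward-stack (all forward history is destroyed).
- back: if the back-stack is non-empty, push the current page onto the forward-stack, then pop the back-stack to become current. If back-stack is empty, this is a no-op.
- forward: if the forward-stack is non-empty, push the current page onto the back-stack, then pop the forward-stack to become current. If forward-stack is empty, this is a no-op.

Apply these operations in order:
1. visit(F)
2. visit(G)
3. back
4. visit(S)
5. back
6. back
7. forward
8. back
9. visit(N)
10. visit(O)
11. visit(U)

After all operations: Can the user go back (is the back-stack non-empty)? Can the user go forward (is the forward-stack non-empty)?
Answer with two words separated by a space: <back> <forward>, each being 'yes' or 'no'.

Answer: yes no

Derivation:
After 1 (visit(F)): cur=F back=1 fwd=0
After 2 (visit(G)): cur=G back=2 fwd=0
After 3 (back): cur=F back=1 fwd=1
After 4 (visit(S)): cur=S back=2 fwd=0
After 5 (back): cur=F back=1 fwd=1
After 6 (back): cur=HOME back=0 fwd=2
After 7 (forward): cur=F back=1 fwd=1
After 8 (back): cur=HOME back=0 fwd=2
After 9 (visit(N)): cur=N back=1 fwd=0
After 10 (visit(O)): cur=O back=2 fwd=0
After 11 (visit(U)): cur=U back=3 fwd=0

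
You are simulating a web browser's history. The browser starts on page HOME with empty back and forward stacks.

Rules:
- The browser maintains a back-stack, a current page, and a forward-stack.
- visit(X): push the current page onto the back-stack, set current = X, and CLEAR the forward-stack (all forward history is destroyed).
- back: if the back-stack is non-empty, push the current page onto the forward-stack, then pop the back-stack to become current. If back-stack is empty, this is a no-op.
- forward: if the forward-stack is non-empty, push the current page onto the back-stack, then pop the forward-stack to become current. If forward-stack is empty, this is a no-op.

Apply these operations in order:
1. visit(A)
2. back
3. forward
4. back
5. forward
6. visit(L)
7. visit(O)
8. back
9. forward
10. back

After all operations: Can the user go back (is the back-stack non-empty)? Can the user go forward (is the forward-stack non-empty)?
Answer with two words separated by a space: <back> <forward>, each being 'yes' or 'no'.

Answer: yes yes

Derivation:
After 1 (visit(A)): cur=A back=1 fwd=0
After 2 (back): cur=HOME back=0 fwd=1
After 3 (forward): cur=A back=1 fwd=0
After 4 (back): cur=HOME back=0 fwd=1
After 5 (forward): cur=A back=1 fwd=0
After 6 (visit(L)): cur=L back=2 fwd=0
After 7 (visit(O)): cur=O back=3 fwd=0
After 8 (back): cur=L back=2 fwd=1
After 9 (forward): cur=O back=3 fwd=0
After 10 (back): cur=L back=2 fwd=1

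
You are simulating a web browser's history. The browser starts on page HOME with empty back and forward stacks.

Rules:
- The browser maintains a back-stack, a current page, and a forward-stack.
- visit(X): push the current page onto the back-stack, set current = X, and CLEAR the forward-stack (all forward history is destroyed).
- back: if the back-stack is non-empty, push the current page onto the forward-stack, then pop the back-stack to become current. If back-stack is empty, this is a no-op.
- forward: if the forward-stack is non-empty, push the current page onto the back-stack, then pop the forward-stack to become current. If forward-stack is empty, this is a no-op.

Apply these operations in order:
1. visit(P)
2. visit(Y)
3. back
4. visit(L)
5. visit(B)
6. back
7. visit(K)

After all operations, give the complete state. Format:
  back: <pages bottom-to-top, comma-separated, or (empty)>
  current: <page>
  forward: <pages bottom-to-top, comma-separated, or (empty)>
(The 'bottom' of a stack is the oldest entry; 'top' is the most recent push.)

After 1 (visit(P)): cur=P back=1 fwd=0
After 2 (visit(Y)): cur=Y back=2 fwd=0
After 3 (back): cur=P back=1 fwd=1
After 4 (visit(L)): cur=L back=2 fwd=0
After 5 (visit(B)): cur=B back=3 fwd=0
After 6 (back): cur=L back=2 fwd=1
After 7 (visit(K)): cur=K back=3 fwd=0

Answer: back: HOME,P,L
current: K
forward: (empty)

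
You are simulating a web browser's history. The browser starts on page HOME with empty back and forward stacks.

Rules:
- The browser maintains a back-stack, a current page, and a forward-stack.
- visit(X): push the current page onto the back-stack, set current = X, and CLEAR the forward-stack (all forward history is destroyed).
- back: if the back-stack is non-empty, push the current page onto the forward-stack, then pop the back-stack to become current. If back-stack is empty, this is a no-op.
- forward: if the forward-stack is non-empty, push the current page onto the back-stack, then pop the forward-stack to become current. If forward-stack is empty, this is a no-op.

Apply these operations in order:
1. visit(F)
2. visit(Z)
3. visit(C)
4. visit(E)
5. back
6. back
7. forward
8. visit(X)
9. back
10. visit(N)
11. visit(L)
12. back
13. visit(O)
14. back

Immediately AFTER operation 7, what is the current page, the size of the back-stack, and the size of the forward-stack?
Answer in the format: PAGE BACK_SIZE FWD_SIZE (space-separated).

After 1 (visit(F)): cur=F back=1 fwd=0
After 2 (visit(Z)): cur=Z back=2 fwd=0
After 3 (visit(C)): cur=C back=3 fwd=0
After 4 (visit(E)): cur=E back=4 fwd=0
After 5 (back): cur=C back=3 fwd=1
After 6 (back): cur=Z back=2 fwd=2
After 7 (forward): cur=C back=3 fwd=1

C 3 1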